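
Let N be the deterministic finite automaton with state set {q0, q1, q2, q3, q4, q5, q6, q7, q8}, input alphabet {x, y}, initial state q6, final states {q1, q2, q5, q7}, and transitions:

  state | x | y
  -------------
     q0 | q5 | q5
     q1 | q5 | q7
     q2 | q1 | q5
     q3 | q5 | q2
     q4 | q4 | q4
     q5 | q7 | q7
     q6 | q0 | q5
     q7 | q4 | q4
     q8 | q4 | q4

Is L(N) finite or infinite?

finite

The useful states (reachable from q6 and able to reach an accepting state) are {q0, q5, q6, q7}.
Restricted to these states the transition graph has no cycle, so every accepting path has bounded length and L is finite.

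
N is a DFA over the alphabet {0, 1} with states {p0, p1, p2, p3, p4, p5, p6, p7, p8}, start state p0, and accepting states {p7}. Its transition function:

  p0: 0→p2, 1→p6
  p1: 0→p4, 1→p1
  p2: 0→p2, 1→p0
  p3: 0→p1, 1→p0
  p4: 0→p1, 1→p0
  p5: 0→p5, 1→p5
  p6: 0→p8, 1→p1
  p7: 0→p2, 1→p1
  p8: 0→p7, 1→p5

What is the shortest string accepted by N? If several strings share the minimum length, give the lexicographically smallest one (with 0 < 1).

100

A breadth-first search from p0 reaches an accepting state first via the path p0 → p6 → p8 → p7 on input 100.
No string of length < 3 is accepted (BFS exhausts all shorter strings without reaching an accepting state), and 100 is the lexicographically least accepting string of length 3.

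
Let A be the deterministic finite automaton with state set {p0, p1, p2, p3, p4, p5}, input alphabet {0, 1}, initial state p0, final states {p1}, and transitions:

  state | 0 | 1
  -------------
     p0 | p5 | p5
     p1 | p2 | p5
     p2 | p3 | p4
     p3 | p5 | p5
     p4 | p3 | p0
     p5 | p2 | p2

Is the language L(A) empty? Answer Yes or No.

The states reachable from the start state are {p0, p2, p3, p4, p5}.
None of the accepting states {p1} is reachable, so no string is accepted and L(A) = ∅.

Yes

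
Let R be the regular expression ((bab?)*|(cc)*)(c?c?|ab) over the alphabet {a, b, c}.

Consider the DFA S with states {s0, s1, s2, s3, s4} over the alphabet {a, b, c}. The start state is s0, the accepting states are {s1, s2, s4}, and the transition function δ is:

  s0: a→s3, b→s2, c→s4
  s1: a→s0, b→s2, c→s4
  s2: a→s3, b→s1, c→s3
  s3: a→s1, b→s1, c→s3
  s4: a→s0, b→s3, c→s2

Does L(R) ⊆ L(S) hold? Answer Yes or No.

The empty string ε is in L(R) but not in L(S).
So L(R) ⊄ L(S).

No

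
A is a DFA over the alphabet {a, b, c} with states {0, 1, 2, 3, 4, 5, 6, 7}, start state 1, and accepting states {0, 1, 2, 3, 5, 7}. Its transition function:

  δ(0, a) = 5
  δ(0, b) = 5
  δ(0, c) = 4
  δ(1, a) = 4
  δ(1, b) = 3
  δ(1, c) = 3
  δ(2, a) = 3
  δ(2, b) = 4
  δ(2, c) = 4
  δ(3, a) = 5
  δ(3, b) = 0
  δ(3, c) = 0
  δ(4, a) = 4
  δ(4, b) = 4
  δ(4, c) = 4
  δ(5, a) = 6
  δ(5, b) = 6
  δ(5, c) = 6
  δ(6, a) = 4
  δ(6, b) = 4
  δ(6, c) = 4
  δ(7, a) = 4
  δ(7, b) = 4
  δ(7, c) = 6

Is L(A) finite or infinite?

The useful states (reachable from 1 and able to reach an accepting state) are {0, 1, 3, 5}.
Restricted to these states the transition graph has no cycle, so every accepting path has bounded length and L is finite.

finite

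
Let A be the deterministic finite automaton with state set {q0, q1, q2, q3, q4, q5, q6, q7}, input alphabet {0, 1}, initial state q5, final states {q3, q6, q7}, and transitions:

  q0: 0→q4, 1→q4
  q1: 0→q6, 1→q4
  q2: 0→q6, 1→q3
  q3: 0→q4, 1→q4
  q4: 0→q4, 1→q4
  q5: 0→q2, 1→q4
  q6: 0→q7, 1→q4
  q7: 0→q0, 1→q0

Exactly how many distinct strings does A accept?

3

The useful subgraph on states {q2, q3, q5, q6, q7} is acyclic, so L(A) is finite; the longest accepting path visits 4 useful states, giving maximum string length 3.
Counting accepting paths from q5 by length: 2 of length 2, 1 of length 3. Total 3.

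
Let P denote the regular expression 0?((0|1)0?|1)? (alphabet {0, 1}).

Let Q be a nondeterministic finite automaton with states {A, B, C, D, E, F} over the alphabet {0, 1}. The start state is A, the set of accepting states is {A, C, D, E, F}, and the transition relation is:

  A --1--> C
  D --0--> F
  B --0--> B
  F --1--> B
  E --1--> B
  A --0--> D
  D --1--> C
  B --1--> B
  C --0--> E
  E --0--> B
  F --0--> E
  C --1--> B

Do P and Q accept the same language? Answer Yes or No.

Yes

Converting the expression P to a DFA (subset construction, then merging equivalent states) gives the minimal DFA with states {p0, p1, p2, p3, p4}, start state p0, accepting states {p0, p1, p2, p3} and transitions p0: 0→p1, 1→p2; p1: 0→p2, 1→p2; p2: 0→p3, 1→p4; p3: 0→p4, 1→p4; p4: 0→p4, 1→p4.
Exploring the product automaton P × Q from the start pair (p0, A), following both machines on each input symbol, reaches 6 state pairs: (p0, A), (p1, D), (p2, C), (p2, F), (p3, E), (p4, B).
P accepts in {p0, p1, p2, p3} and Q accepts in {A, C, D, E, F}. In every reachable pair the two components are either both accepting — (p0, A), (p1, D), (p2, C), (p2, F), (p3, E) — or both non-accepting, so no string is accepted by exactly one of the machines: L(P) \ L(Q) and L(Q) \ L(P) are both empty.
Hence every string is accepted by P iff it is accepted by Q, and the two languages coincide.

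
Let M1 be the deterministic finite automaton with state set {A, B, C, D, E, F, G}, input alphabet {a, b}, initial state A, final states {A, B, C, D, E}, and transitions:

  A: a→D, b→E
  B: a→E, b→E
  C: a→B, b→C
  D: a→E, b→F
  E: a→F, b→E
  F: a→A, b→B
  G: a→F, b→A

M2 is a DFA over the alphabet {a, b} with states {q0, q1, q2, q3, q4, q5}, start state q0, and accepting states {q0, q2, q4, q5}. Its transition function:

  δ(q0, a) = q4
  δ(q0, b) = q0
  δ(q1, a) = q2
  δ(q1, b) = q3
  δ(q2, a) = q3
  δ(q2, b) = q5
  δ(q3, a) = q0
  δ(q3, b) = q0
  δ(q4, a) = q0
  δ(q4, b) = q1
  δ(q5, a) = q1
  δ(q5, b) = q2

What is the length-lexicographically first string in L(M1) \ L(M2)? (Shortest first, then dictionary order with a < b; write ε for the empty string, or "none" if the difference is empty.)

abb

The string abb is accepted by M1 but not by M2.
No shorter string lies in the difference, and abb is the lexicographically first length-3 string in L(M1) \ L(M2).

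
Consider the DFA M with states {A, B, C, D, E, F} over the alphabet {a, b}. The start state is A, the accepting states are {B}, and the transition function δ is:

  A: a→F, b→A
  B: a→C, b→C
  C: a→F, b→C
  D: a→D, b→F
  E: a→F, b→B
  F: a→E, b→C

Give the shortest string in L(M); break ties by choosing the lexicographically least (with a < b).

aab

A breadth-first search from A reaches an accepting state first via the path A → F → E → B on input aab.
No string of length < 3 is accepted (BFS exhausts all shorter strings without reaching an accepting state), and aab is the lexicographically least accepting string of length 3.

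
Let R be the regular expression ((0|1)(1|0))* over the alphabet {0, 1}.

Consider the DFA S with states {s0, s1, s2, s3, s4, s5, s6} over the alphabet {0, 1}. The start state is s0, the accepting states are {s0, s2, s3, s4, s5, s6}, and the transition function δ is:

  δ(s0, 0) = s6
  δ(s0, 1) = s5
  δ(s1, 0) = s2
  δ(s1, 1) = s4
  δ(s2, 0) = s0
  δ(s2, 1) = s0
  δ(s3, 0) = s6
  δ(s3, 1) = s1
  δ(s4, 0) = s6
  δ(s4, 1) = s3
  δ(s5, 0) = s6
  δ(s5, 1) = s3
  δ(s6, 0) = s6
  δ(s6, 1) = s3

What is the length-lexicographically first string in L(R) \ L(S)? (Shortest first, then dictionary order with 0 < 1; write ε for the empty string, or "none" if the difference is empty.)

The string 0011 is accepted by R but not by S.
No shorter string lies in the difference, and 0011 is the lexicographically first length-4 string in L(R) \ L(S).

0011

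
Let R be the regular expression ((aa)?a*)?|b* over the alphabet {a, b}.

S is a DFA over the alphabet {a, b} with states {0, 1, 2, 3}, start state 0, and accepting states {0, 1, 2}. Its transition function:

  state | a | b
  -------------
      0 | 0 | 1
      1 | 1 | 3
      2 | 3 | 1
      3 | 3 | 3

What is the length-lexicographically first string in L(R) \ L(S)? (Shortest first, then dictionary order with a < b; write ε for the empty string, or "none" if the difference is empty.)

bb

The string bb is accepted by R but not by S.
No shorter string lies in the difference, and bb is the lexicographically first length-2 string in L(R) \ L(S).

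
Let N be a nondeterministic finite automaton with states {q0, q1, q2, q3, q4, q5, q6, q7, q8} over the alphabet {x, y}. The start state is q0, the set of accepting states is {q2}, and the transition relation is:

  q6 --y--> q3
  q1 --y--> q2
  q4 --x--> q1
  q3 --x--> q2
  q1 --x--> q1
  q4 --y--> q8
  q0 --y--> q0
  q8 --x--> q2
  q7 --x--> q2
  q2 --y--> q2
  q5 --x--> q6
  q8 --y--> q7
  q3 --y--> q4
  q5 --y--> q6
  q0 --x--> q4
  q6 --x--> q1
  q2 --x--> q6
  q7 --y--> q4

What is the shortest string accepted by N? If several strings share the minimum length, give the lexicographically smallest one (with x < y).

A breadth-first search from q0 reaches an accepting state first via the path q0 → q4 → q1 → q2 on input xxy.
No string of length < 3 is accepted (BFS exhausts all shorter strings without reaching an accepting state), and xxy is the lexicographically least accepting string of length 3.

xxy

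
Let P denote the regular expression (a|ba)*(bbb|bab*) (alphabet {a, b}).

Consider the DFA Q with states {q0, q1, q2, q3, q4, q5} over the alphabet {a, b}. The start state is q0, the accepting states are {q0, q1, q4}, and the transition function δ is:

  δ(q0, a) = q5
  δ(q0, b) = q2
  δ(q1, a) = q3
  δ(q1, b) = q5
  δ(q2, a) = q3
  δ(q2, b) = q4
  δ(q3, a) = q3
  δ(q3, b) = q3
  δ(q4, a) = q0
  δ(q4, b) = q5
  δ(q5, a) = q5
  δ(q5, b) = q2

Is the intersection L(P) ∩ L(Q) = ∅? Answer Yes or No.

Converting the expression P to a DFA (subset construction, then merging equivalent states) gives the minimal DFA with states {p0, p1, p2, p3, p4, p5, p6, p7}, start state p0, accepting states {p2, p4, p6, p7} and transitions p0: a→p0, b→p1; p1: a→p2, b→p3; p2: a→p0, b→p4; p3: a→p5, b→p6; p4: a→p2, b→p7; p5: a→p5, b→p5; p6: a→p5, b→p5; p7: a→p5, b→p7.
Exploring the product automaton P × Q from the start pair (p0, q0), following both machines on each input symbol, reaches 17 state pairs: (p0, q0), (p0, q5), (p1, q2), (p2, q3), (p3, q4), (p0, q3), (p4, q3), (p5, q0), (p6, q5), (p1, q3), (p7, q3), (p5, q5), (p5, q2), (p3, q3), (p5, q3), (p5, q4), (p6, q3).
P accepts in {p2, p4, p6, p7} and Q accepts in {q0, q1, q4}; no reachable pair has both components accepting, so no string drives both machines to acceptance simultaneously and L(P) ∩ L(Q) = ∅.
So no string is accepted by both, and the intersection is empty.

Yes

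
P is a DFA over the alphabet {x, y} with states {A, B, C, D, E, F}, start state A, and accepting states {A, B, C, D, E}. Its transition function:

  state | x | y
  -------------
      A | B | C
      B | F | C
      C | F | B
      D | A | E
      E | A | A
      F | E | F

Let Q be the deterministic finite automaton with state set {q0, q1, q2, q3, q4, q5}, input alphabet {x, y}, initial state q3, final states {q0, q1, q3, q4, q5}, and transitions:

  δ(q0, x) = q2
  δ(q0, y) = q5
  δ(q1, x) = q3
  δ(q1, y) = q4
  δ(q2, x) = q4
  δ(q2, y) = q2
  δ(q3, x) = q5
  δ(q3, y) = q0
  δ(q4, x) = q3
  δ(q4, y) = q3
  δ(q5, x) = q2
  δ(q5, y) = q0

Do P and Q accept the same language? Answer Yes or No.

Yes

Exploring the product automaton P × Q from the start pair (A, q3), following both machines on each input symbol, reaches 5 state pairs: (A, q3), (B, q5), (C, q0), (F, q2), (E, q4).
P accepts in {A, B, C, D, E} and Q accepts in {q0, q1, q3, q4, q5}. In every reachable pair the two components are either both accepting — (A, q3), (B, q5), (C, q0), (E, q4) — or both non-accepting, so no string is accepted by exactly one of the machines: L(P) \ L(Q) and L(Q) \ L(P) are both empty.
Hence every string is accepted by P iff it is accepted by Q, and the two languages coincide.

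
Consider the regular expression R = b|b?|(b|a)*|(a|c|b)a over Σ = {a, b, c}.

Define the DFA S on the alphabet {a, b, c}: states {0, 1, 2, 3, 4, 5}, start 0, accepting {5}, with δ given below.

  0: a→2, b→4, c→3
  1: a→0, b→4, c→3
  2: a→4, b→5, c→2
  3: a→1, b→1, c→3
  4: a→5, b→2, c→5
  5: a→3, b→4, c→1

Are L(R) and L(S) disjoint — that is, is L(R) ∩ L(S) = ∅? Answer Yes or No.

No

The string ab is accepted by both R and S.
Hence L(R) ∩ L(S) ≠ ∅.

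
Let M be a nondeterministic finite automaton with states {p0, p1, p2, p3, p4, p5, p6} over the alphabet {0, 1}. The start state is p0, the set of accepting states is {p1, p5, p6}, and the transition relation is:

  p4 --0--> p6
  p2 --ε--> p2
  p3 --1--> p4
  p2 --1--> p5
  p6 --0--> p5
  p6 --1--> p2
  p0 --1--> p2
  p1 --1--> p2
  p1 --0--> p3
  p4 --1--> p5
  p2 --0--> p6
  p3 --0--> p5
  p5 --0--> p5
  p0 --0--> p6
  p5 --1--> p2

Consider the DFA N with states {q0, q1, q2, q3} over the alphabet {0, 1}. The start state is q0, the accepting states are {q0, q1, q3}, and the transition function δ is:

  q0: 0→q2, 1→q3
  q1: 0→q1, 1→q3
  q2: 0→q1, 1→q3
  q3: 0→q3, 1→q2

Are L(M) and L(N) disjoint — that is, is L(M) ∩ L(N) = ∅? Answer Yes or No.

The string 00 is accepted by both M and N.
Hence L(M) ∩ L(N) ≠ ∅.

No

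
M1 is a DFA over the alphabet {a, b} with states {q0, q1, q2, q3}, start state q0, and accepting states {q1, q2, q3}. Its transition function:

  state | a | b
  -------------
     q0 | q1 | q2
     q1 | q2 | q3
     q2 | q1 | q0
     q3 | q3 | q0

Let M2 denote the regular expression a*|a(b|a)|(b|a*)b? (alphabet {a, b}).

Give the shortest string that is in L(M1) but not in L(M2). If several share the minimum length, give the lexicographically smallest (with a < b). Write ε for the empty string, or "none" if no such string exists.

ba

The string ba is accepted by M1 but not by M2.
No shorter string lies in the difference, and ba is the lexicographically first length-2 string in L(M1) \ L(M2).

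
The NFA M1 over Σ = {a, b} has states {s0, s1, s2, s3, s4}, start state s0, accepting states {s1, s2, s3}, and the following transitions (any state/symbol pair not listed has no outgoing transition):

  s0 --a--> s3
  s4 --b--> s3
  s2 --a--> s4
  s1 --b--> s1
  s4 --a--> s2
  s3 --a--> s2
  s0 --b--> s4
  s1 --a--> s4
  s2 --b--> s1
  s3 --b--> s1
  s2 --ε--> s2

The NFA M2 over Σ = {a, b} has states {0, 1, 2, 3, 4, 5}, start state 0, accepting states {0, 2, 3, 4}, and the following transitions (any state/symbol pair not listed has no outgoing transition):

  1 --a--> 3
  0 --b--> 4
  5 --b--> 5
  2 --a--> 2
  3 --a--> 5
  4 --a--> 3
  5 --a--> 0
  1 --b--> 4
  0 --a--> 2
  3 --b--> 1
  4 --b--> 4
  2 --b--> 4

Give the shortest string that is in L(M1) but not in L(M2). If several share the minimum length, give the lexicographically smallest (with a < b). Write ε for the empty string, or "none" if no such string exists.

bab

The string bab is accepted by M1 but not by M2.
No shorter string lies in the difference, and bab is the lexicographically first length-3 string in L(M1) \ L(M2).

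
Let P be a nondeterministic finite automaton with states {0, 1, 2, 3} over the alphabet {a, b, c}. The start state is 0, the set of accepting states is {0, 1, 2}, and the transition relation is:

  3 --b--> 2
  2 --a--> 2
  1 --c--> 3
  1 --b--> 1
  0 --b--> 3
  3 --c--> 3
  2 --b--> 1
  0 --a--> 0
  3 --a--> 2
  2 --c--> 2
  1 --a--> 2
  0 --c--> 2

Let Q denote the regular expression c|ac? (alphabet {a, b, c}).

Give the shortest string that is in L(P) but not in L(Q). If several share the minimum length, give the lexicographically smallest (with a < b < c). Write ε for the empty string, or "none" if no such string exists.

The empty string ε is accepted by P but not by Q.
Since ε is the unique shortest string, it is the required witness.

ε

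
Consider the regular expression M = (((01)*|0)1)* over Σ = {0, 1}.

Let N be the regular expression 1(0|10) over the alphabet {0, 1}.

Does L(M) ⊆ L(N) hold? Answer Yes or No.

The empty string ε is in L(M) but not in L(N).
So L(M) ⊄ L(N).

No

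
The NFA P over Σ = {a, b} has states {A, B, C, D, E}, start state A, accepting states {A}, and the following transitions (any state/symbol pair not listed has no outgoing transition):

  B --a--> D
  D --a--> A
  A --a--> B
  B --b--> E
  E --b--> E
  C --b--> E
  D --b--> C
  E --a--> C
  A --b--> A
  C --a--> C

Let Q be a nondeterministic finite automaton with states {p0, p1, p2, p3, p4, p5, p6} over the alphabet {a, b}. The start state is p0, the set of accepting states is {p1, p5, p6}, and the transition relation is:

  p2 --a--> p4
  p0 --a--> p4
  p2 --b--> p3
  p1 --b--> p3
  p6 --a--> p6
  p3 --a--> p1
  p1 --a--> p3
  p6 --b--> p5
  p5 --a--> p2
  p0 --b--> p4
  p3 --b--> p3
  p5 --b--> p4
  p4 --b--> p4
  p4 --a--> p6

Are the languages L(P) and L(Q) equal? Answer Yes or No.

The empty string ε is accepted by P but rejected by Q.
So L(P) ≠ L(Q).

No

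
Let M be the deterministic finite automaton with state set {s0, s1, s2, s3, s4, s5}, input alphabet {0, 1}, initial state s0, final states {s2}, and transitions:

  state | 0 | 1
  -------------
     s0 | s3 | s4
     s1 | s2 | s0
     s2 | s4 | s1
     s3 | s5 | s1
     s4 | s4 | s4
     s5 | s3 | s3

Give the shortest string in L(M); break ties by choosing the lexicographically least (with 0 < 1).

A breadth-first search from s0 reaches an accepting state first via the path s0 → s3 → s1 → s2 on input 010.
No string of length < 3 is accepted (BFS exhausts all shorter strings without reaching an accepting state), and 010 is the lexicographically least accepting string of length 3.

010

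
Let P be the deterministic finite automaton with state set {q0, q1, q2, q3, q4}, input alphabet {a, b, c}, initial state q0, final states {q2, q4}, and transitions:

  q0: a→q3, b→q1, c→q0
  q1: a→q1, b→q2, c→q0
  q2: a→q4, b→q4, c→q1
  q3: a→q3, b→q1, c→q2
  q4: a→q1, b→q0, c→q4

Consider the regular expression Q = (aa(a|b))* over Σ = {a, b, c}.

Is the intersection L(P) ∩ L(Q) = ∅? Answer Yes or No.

No

The string aabaab is accepted by both P and Q.
Hence L(P) ∩ L(Q) ≠ ∅.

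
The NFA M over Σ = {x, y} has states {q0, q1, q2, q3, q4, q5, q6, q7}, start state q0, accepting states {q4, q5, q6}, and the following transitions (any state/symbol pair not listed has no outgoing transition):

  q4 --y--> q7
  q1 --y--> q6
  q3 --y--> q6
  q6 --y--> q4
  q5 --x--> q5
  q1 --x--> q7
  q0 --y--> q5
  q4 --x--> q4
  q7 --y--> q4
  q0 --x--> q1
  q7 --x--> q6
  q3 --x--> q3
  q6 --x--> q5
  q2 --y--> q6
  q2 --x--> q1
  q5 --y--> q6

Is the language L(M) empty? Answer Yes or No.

The string y is accepted: the run q0 → q5 ends in the accepting state q5.
Since at least one string is accepted, L(M) is not empty.

No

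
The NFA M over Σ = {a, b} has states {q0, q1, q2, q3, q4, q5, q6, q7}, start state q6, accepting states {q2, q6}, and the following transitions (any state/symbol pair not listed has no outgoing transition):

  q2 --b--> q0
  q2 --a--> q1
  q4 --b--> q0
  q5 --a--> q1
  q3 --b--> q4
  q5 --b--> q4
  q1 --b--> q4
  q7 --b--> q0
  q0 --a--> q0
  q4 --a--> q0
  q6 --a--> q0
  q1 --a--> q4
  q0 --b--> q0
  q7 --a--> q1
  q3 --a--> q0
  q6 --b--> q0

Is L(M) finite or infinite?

finite

The useful states (reachable from q6 and able to reach an accepting state) are {q6}.
Restricted to these states the transition graph has no cycle, so every accepting path has bounded length and L is finite.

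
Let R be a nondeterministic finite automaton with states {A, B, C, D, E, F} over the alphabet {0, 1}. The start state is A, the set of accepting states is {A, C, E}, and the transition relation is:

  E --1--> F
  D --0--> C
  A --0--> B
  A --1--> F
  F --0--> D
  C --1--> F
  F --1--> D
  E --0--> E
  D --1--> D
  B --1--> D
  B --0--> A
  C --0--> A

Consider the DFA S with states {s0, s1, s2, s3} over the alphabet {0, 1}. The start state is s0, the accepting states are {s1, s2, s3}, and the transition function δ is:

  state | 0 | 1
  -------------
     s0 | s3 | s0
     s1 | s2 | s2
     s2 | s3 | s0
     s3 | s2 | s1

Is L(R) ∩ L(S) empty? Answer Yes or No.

No

The string 00 is accepted by both R and S.
Hence L(R) ∩ L(S) ≠ ∅.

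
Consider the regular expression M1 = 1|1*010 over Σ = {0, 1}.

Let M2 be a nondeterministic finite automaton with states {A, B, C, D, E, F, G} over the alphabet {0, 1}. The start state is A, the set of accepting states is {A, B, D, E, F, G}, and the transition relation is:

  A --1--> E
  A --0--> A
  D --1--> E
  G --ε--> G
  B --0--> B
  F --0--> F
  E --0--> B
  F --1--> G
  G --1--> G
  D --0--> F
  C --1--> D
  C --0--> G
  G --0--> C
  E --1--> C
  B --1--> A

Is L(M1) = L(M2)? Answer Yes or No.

No

The string 11010 is accepted by M1 but rejected by M2.
So L(M1) ≠ L(M2).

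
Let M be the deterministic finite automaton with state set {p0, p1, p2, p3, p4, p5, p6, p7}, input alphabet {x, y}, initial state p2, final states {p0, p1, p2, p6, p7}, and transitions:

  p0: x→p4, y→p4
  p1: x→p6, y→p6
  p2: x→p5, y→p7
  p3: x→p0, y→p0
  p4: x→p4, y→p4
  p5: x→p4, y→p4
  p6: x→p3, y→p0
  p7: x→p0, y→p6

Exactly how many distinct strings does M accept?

The useful subgraph on states {p0, p2, p3, p6, p7} is acyclic, so L(M) is finite; the longest accepting path visits 5 useful states, giving maximum string length 4.
Counting accepting paths from p2 by length: 1 of length 0, 1 of length 1, 2 of length 2, 1 of length 3, 2 of length 4. Total 7.

7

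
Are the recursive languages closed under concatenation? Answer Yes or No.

Yes

For an input of length n, try each of the n+1 split points, running the decider for L₁ on the prefix and the decider for L₂ on the suffix; accept if some split succeeds. Finitely many halting sub-runs, so this decides L₁L₂.
So the recursive languages are closed under concatenation.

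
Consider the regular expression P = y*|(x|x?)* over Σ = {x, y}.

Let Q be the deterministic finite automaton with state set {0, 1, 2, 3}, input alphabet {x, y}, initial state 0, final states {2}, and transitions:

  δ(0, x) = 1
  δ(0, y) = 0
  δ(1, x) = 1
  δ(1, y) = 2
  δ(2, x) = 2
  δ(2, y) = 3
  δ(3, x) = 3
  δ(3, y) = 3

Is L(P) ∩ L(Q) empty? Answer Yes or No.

Converting the expression P to a DFA (subset construction, then merging equivalent states) gives the minimal DFA with states {p0, p1, p2, p3}, start state p0, accepting states {p0, p1, p2} and transitions p0: x→p1, y→p2; p1: x→p1, y→p3; p2: x→p3, y→p2; p3: x→p3, y→p3.
Exploring the product automaton P × Q from the start pair (p0, 0), following both machines on each input symbol, reaches 6 state pairs: (p0, 0), (p1, 1), (p2, 0), (p3, 2), (p3, 1), (p3, 3).
P accepts in {p0, p1, p2} and Q accepts in {2}; no reachable pair has both components accepting, so no string drives both machines to acceptance simultaneously and L(P) ∩ L(Q) = ∅.
So no string is accepted by both, and the intersection is empty.

Yes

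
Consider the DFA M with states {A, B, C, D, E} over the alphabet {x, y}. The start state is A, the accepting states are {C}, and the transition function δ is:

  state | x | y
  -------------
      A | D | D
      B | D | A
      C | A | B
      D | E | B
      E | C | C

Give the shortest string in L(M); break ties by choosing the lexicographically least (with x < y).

xxx

A breadth-first search from A reaches an accepting state first via the path A → D → E → C on input xxx.
No string of length < 3 is accepted (BFS exhausts all shorter strings without reaching an accepting state), and xxx is the lexicographically least accepting string of length 3.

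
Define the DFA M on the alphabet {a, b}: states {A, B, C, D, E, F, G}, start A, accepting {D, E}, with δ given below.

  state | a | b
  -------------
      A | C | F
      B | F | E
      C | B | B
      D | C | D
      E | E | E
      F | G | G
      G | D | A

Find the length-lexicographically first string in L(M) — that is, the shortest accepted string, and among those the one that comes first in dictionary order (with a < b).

aab

A breadth-first search from A reaches an accepting state first via the path A → C → B → E on input aab.
No string of length < 3 is accepted (BFS exhausts all shorter strings without reaching an accepting state), and aab is the lexicographically least accepting string of length 3.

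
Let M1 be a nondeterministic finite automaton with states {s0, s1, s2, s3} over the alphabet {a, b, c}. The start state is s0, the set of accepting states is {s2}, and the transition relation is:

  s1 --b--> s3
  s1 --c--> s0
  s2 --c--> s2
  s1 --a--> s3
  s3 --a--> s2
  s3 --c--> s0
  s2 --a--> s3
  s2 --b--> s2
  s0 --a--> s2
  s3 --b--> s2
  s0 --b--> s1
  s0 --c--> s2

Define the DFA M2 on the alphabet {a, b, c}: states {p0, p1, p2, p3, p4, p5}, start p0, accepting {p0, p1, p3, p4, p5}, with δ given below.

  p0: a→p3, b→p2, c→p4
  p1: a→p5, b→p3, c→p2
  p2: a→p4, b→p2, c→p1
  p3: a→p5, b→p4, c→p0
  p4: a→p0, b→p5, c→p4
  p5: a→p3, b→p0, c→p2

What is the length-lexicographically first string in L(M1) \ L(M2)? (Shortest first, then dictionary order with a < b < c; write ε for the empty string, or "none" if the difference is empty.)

The string acb is accepted by M1 but not by M2.
No shorter string lies in the difference, and acb is the lexicographically first length-3 string in L(M1) \ L(M2).

acb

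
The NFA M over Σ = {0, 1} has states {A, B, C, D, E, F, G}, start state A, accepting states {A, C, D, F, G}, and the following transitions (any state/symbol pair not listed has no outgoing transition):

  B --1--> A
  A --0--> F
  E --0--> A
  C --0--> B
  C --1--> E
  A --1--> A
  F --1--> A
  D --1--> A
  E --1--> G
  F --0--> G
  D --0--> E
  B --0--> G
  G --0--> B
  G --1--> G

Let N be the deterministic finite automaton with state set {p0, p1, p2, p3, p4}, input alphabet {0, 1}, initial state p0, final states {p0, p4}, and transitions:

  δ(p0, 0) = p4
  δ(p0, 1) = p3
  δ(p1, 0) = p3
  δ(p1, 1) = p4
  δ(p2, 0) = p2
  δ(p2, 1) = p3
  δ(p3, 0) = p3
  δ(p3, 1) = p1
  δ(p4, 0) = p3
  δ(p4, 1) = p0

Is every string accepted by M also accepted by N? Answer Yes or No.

The string 1 is in L(M) but not in L(N).
So L(M) ⊄ L(N).

No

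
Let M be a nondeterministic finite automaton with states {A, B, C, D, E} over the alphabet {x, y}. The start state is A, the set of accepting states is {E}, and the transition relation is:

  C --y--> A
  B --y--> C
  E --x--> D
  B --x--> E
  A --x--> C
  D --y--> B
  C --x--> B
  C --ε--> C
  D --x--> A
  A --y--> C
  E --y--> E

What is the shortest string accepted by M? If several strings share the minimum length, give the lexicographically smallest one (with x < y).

A breadth-first search from A reaches an accepting state first via the path A → C → B → E on input xxx.
No string of length < 3 is accepted (BFS exhausts all shorter strings without reaching an accepting state), and xxx is the lexicographically least accepting string of length 3.

xxx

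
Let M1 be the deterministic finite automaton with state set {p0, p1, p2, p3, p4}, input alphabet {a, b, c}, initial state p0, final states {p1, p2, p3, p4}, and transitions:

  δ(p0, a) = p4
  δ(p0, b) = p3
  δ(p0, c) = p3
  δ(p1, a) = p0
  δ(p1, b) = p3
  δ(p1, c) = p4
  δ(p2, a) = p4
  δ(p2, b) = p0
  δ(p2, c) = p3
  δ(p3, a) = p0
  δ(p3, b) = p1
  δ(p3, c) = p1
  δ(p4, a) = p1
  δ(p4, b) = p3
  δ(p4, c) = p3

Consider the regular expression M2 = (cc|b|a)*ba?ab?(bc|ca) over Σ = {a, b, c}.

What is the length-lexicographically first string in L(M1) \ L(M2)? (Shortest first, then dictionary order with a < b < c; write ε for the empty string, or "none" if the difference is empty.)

The string a is accepted by M1 but not by M2.
No shorter string lies in the difference, and a is the lexicographically first length-1 string in L(M1) \ L(M2).

a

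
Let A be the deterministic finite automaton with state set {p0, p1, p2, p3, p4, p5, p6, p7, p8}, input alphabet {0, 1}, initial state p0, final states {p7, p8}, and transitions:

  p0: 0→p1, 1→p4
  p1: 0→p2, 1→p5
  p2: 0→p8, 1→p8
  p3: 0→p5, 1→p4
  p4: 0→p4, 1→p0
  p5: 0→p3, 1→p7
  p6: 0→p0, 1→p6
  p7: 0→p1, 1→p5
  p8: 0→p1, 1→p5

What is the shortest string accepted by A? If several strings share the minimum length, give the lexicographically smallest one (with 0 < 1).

A breadth-first search from p0 reaches an accepting state first via the path p0 → p1 → p2 → p8 on input 000.
No string of length < 3 is accepted (BFS exhausts all shorter strings without reaching an accepting state), and 000 is the lexicographically least accepting string of length 3.

000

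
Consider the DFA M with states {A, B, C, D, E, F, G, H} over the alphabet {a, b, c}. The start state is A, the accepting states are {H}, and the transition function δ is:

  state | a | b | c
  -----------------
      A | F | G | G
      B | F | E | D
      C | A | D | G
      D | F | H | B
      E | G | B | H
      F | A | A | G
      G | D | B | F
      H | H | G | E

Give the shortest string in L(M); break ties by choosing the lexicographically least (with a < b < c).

bab

A breadth-first search from A reaches an accepting state first via the path A → G → D → H on input bab.
No string of length < 3 is accepted (BFS exhausts all shorter strings without reaching an accepting state), and bab is the lexicographically least accepting string of length 3.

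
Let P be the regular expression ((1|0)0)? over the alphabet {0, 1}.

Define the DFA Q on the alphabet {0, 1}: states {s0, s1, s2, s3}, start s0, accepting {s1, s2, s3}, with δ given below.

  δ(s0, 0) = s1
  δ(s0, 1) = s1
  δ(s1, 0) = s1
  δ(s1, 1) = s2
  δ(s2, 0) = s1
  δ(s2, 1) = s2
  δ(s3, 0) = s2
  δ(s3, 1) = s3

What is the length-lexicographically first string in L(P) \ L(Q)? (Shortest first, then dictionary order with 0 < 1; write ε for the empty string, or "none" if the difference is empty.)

The empty string ε is accepted by P but not by Q.
Since ε is the unique shortest string, it is the required witness.

ε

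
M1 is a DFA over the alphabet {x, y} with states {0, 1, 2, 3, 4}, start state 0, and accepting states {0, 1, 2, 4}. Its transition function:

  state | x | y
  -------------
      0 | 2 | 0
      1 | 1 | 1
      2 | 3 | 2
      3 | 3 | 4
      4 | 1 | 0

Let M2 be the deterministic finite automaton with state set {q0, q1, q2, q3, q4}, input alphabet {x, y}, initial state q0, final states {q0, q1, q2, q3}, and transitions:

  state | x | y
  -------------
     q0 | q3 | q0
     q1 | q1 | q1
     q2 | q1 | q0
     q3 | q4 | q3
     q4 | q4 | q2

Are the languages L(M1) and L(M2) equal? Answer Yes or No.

Exploring the product automaton M1 × M2 from the start pair (0, q0), following both machines on each input symbol, reaches 5 state pairs: (0, q0), (2, q3), (3, q4), (4, q2), (1, q1).
M1 accepts in {0, 1, 2, 4} and M2 accepts in {q0, q1, q2, q3}. In every reachable pair the two components are either both accepting — (0, q0), (2, q3), (4, q2), (1, q1) — or both non-accepting, so no string is accepted by exactly one of the machines: L(M1) \ L(M2) and L(M2) \ L(M1) are both empty.
Hence every string is accepted by M1 iff it is accepted by M2, and the two languages coincide.

Yes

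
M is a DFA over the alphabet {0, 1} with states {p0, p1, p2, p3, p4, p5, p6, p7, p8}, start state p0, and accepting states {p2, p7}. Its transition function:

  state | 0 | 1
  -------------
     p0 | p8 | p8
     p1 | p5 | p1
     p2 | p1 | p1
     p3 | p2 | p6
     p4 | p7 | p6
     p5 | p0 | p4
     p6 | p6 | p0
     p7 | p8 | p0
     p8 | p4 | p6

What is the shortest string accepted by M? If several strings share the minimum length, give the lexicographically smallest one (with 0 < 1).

A breadth-first search from p0 reaches an accepting state first via the path p0 → p8 → p4 → p7 on input 000.
No string of length < 3 is accepted (BFS exhausts all shorter strings without reaching an accepting state), and 000 is the lexicographically least accepting string of length 3.

000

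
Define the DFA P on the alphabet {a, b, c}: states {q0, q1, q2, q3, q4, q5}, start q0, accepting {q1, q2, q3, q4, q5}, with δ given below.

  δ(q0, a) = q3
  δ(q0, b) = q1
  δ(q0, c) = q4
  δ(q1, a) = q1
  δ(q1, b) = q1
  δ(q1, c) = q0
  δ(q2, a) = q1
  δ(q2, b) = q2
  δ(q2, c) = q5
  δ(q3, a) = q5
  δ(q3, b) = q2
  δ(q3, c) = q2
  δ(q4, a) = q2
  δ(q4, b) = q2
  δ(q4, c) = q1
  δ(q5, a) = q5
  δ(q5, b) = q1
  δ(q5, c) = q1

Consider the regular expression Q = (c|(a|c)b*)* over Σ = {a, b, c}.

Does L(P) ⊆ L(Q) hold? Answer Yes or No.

No

The string b is in L(P) but not in L(Q).
So L(P) ⊄ L(Q).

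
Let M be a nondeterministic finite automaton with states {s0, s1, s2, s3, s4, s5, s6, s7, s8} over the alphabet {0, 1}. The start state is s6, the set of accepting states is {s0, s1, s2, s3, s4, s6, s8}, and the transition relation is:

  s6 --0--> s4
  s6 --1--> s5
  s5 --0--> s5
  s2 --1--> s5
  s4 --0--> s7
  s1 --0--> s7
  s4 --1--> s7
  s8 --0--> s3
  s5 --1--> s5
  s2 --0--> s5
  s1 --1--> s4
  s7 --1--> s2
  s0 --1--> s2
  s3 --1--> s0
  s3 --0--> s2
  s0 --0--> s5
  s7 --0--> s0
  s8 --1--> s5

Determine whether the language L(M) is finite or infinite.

The useful states (reachable from s6 and able to reach an accepting state) are {s0, s2, s4, s6, s7}.
Restricted to these states the transition graph has no cycle, so every accepting path has bounded length and L is finite.

finite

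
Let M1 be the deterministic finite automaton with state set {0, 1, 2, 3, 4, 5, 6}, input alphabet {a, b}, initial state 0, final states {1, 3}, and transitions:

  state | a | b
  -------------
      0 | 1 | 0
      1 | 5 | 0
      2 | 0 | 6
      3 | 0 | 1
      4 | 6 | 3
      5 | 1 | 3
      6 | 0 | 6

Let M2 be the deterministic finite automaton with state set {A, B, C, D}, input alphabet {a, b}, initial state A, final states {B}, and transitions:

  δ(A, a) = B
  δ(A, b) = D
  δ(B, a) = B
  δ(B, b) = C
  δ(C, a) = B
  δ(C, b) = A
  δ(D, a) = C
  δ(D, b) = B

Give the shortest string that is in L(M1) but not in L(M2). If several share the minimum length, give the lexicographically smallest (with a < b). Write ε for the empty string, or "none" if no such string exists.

ba

The string ba is accepted by M1 but not by M2.
No shorter string lies in the difference, and ba is the lexicographically first length-2 string in L(M1) \ L(M2).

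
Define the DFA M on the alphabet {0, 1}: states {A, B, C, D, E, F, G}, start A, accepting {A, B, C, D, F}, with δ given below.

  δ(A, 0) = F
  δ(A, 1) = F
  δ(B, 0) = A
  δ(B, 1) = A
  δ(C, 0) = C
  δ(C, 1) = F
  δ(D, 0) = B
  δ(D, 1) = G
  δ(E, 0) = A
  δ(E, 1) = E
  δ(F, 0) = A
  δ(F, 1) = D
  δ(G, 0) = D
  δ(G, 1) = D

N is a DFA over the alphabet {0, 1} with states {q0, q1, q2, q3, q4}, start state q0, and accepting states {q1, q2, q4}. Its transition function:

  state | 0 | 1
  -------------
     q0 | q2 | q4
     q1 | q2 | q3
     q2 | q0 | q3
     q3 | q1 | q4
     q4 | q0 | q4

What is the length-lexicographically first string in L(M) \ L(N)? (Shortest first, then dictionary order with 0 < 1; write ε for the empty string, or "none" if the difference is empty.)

The empty string ε is accepted by M but not by N.
Since ε is the unique shortest string, it is the required witness.

ε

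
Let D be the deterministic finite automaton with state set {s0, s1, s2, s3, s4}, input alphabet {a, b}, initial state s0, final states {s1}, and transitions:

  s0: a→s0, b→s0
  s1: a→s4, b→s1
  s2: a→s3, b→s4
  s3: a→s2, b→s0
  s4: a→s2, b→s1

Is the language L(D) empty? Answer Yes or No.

Yes

The states reachable from the start state are {s0}.
None of the accepting states {s1} is reachable, so no string is accepted and L(D) = ∅.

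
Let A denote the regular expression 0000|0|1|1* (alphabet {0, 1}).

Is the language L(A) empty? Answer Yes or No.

The empty string ε matches the expression, so it belongs to L(A).
Since L(A) contains at least one string, it is not empty.

No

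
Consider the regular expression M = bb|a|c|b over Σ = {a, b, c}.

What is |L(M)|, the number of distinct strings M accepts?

The expression has no Kleene star, so L(M) is finite. Expanding the alternatives gives {a, b, c, bb}.
That is 3 of length 1, 1 of length 2: 4 strings in all.

4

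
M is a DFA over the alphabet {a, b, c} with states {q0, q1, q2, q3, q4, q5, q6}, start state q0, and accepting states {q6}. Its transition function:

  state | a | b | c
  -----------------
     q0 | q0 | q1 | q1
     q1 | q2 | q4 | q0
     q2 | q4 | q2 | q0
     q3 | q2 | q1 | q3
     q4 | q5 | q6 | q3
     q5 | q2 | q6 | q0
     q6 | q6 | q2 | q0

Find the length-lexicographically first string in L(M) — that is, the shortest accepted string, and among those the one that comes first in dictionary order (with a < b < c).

A breadth-first search from q0 reaches an accepting state first via the path q0 → q1 → q4 → q6 on input bbb.
No string of length < 3 is accepted (BFS exhausts all shorter strings without reaching an accepting state), and bbb is the lexicographically least accepting string of length 3.

bbb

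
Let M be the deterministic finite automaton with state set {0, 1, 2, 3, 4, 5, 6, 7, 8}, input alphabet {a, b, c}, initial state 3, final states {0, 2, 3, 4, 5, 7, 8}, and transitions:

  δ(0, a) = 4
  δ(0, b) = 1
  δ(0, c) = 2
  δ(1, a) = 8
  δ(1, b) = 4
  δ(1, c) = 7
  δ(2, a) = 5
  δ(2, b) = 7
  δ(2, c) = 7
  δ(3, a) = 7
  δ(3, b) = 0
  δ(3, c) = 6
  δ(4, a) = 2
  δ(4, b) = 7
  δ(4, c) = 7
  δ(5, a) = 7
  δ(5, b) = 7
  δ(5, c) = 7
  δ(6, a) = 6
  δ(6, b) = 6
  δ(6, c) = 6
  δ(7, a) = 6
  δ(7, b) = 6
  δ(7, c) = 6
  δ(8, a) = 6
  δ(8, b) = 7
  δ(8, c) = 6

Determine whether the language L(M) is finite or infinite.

finite

The useful states (reachable from 3 and able to reach an accepting state) are {0, 1, 2, 3, 4, 5, 7, 8}.
Restricted to these states the transition graph has no cycle, so every accepting path has bounded length and L is finite.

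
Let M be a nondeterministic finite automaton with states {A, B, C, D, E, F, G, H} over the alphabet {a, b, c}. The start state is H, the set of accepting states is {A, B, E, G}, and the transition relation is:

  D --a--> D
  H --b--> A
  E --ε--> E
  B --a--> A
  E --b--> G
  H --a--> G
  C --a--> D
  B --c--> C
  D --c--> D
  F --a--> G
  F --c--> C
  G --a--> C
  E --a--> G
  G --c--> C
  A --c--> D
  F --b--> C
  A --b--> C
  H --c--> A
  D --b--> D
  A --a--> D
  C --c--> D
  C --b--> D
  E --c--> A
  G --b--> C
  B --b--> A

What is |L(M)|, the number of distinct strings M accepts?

The useful subgraph on states {A, G, H} is acyclic, so L(M) is finite; the longest accepting path visits 2 useful states, giving maximum string length 1.
Counting accepting paths from H by length: 3 of length 1. Total 3.

3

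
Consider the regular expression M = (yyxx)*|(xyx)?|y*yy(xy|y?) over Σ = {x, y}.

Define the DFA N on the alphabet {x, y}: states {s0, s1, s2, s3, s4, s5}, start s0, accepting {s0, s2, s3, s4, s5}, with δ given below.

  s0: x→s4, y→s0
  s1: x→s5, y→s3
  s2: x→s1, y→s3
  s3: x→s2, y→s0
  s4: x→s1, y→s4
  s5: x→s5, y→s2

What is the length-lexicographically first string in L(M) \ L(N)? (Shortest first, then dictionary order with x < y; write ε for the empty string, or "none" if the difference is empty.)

The string xyx is accepted by M but not by N.
No shorter string lies in the difference, and xyx is the lexicographically first length-3 string in L(M) \ L(N).

xyx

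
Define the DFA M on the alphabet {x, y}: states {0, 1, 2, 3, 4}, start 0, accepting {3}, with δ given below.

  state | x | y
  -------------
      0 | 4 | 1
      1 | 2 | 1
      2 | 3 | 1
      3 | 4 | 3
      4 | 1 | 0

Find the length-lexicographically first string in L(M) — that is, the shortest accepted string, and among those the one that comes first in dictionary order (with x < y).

yxx

A breadth-first search from 0 reaches an accepting state first via the path 0 → 1 → 2 → 3 on input yxx.
No string of length < 3 is accepted (BFS exhausts all shorter strings without reaching an accepting state), and yxx is the lexicographically least accepting string of length 3.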